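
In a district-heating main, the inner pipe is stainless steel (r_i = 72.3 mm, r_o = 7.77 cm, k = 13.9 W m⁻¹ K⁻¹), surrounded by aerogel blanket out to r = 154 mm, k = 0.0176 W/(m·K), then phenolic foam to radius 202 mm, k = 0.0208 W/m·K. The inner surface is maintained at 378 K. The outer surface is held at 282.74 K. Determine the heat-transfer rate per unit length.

Q' = 11.5 W/m

Treat each layer as a resistance in series:
  R'_stainless steel = ln(0.0777/0.0723)/(2πk) = 0.07203/(2π·13.9) = 8.248×10^-4 m·K/W
  R'_aerogel blanket = ln(0.154/0.0777)/(2πk) = 0.6841/(2π·0.0176) = 6.186 m·K/W
  R'_phenolic foam = ln(0.202/0.154)/(2πk) = 0.2713/(2π·0.0208) = 2.076 m·K/W
ΣR = 8.248×10^-4 + 6.186 + 2.076 = 8.263 m·K/W
Q' = ΔT/ΣR = (378 K − 282.74 K)/8.263 = 11.5 W/m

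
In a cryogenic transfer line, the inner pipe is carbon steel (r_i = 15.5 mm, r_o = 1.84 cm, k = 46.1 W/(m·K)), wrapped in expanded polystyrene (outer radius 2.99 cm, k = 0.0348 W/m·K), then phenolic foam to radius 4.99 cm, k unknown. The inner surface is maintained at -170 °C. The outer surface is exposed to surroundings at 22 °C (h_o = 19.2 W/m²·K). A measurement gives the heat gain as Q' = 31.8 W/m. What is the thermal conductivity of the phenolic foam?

k = 0.0223 W/m·K

ΣR = ΔT/Q' = |-170 − 22|/31.8 = 6.038 m·K/W
Known resistances:
  R'_carbon steel = ln(0.0184/0.0155)/(2πk) = 0.1715/(2π·46.1) = 5.921×10^-4 m·K/W
  R'_expanded polystyrene = ln(0.0299/0.0184)/(2πk) = 0.4855/(2π·0.0348) = 2.220 m·K/W
  R'_conv,out = 1/(2πr h) = 1/(2π·0.0499·19.2) = 0.1661 m·K/W
R_phenolic foam = ΣR − ΣR_known = 6.038 − 2.387 = 3.651 m·K/W
ln(r₂/r₁)/(2πk) = 3.651 ⇒ k = 0.5122/(2π·3.651) = 0.0223 W/m·K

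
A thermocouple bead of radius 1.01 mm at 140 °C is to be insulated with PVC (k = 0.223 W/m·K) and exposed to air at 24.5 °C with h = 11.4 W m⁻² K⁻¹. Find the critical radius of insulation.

r_cr = 3.91 cm

For a sphere, r_cr = 2k_ins/h = 2·0.223/11.4 = 0.0391 m = 3.91 cm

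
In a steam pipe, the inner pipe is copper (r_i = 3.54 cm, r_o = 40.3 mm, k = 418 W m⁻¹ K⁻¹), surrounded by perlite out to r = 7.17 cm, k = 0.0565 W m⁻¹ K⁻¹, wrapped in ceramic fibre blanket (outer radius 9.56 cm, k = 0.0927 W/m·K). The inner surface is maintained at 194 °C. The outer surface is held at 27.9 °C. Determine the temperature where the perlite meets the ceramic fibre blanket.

Resistance network (inner→outer):
  R'_copper = ln(0.0403/0.0354)/(2πk) = 0.1296/(2π·418) = 4.936×10^-5 m·K/W
  R'_perlite = ln(0.0717/0.0403)/(2πk) = 0.5761/(2π·0.0565) = 1.623 m·K/W
  R'_ceramic fibre blanket = ln(0.0956/0.0717)/(2πk) = 0.2877/(2π·0.0927) = 0.4939 m·K/W
ΣR = 4.936×10^-5 + 1.623 + 0.4939 = 2.117 m·K/W
Q' = ΔT/ΣR = (194 °C − 27.9 °C)/2.117 = 78.46 W/m
From the inner boundary to the perlite/ceramic fibre blanket interface, ΣR_partial = 1.623 m·K/W.
T_interface = T_in − Q'·ΣR_partial = 194 °C − (78.46)(1.623) = 66.7 °C

T = 66.7 °C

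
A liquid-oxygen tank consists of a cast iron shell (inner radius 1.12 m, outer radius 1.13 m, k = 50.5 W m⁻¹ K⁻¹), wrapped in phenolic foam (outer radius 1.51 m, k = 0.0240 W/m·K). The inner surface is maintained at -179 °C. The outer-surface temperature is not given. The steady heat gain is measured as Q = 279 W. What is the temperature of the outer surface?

T_out = 27.0 °C

Series resistances:
  R_cast iron = (1/1.12 − 1/1.13)/(4πk) = 0.007901/(4π·50.5) = 1.245×10^-5 K/W
  R_phenolic foam = (1/1.13 − 1/1.51)/(4πk) = 0.2227/(4π·0.0240) = 0.7384 K/W
ΣR = 0.7384 K/W
ΔT = Q·ΣR = 279 × 0.7384 = 206.0 K
Heat flows inward, so T_out = T_in + ΔT = -179 + 206.0 = 27.0 °C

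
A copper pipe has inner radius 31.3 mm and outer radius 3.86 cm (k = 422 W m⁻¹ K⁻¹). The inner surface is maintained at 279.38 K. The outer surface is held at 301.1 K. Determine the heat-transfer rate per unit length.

Q' = 2.75×10^5 W/m

Q' = 2πk·ΔT/ln(r₂/r₁) = 2π × 422 × 21.72 / ln(0.0386/0.0313) = 2.75×10^5 W/m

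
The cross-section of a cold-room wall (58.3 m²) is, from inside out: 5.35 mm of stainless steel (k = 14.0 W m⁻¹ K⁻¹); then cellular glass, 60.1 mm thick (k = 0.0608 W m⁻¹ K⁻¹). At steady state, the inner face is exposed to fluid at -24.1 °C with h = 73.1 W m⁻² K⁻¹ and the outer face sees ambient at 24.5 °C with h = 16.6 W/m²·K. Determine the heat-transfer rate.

Q = 2670 W

Series thermal resistances, inner to outer:
  R_conv,in = 1/(hA) = 1/(73.1·58.3) = 2.346×10^-4 K/W
  R_stainless steel = L/(kA) = 0.00535/(14.0·58.3) = 6.555×10^-6 K/W
  R_cellular glass = L/(kA) = 0.0601/(0.0608·58.3) = 0.01696 K/W
  R_conv,out = 1/(hA) = 1/(16.6·58.3) = 0.001033 K/W
ΣR = 2.346×10^-4 + 6.555×10^-6 + 0.01696 + 0.001033 = 0.01823 K/W
Q = ΔT/ΣR = (-24.1 °C − 24.5 °C)/0.01823 = -2670 W
(Negative Q ⇒ heat flows inward; heat gain = 2670 W.)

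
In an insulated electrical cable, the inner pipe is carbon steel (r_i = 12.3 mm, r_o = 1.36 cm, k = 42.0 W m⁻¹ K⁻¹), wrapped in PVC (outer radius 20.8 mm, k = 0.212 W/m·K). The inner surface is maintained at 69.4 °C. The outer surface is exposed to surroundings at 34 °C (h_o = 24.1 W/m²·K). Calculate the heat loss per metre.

Q' = 55.6 W/m

Treat each layer as a resistance in series:
  R'_carbon steel = ln(0.0136/0.0123)/(2πk) = 0.1005/(2π·42.0) = 3.807×10^-4 m·K/W
  R'_PVC = ln(0.0208/0.0136)/(2πk) = 0.4249/(2π·0.212) = 0.3190 m·K/W
  R'_conv,out = 1/(2πr h) = 1/(2π·0.0208·24.1) = 0.3175 m·K/W
ΣR = 3.807×10^-4 + 0.3190 + 0.3175 = 0.6369 m·K/W
Q' = ΔT/ΣR = (69.4 °C − 34 °C)/0.6369 = 55.6 W/m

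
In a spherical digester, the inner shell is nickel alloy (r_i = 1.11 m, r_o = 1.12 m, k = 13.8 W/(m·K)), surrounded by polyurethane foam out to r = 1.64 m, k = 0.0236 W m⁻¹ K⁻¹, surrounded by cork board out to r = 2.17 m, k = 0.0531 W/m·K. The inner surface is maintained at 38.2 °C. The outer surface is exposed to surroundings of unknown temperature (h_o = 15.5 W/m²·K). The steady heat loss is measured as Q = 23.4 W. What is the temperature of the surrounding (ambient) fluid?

T_out = 10.6 °C

Sum the resistances:
  R_nickel alloy = (1/1.11 − 1/1.12)/(4πk) = 0.008044/(4π·13.8) = 4.638×10^-5 K/W
  R_polyurethane foam = (1/1.12 − 1/1.64)/(4πk) = 0.2831/(4π·0.0236) = 0.9546 K/W
  R_cork board = (1/1.64 − 1/2.17)/(4πk) = 0.1489/(4π·0.0531) = 0.2232 K/W
  R_conv,out = 1/(4πr²h) = 1/(4π·2.17²·15.5) = 0.001090 K/W
ΣR = 1.179 K/W
ΔT = Q·ΣR = 23.4 × 1.179 = 27.59 K
Heat flows outward, so T_out = T_in − ΔT = 38.2 − 27.59 = 10.6 °C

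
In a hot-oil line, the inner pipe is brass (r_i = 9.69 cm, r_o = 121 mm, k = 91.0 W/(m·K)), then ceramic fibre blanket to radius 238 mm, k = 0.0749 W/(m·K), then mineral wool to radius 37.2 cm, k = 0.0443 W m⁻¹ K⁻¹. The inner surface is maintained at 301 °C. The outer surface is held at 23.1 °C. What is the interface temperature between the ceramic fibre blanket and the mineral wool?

Treat each layer as a resistance in series:
  R'_brass = ln(0.121/0.0969)/(2πk) = 0.2221/(2π·91.0) = 3.885×10^-4 m·K/W
  R'_ceramic fibre blanket = ln(0.238/0.121)/(2πk) = 0.6765/(2π·0.0749) = 1.437 m·K/W
  R'_mineral wool = ln(0.372/0.238)/(2πk) = 0.4466/(2π·0.0443) = 1.605 m·K/W
ΣR = 3.885×10^-4 + 1.437 + 1.605 = 3.042 m·K/W
Q' = ΔT/ΣR = (301 °C − 23.1 °C)/3.042 = 91.35 W/m
From the inner boundary to the ceramic fibre blanket/mineral wool interface, ΣR_partial = 1.437 m·K/W.
T_interface = T_in − Q'·ΣR_partial = 301 °C − (91.35)(1.437) = 170 °C

T = 170 °C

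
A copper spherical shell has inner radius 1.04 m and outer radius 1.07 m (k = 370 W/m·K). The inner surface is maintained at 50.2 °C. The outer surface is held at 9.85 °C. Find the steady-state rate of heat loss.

Q = 6.96×10^6 W

Q = 4πk·ΔT/(1/r₁ − 1/r₂) = 4π × 370 × 40.35 / (1/1.04 − 1/1.07) = 6.96×10^6 W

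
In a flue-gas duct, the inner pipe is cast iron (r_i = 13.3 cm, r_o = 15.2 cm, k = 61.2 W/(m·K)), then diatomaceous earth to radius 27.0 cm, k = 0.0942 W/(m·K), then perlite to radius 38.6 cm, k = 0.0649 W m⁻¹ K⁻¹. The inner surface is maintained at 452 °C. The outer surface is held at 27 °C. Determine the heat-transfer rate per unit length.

Resistance network (inner→outer):
  R'_cast iron = ln(0.152/0.133)/(2πk) = 0.1335/(2π·61.2) = 3.473×10^-4 m·K/W
  R'_diatomaceous earth = ln(0.270/0.152)/(2πk) = 0.5745/(2π·0.0942) = 0.9707 m·K/W
  R'_perlite = ln(0.386/0.270)/(2πk) = 0.3574/(2π·0.0649) = 0.8765 m·K/W
ΣR = 3.473×10^-4 + 0.9707 + 0.8765 = 1.848 m·K/W
Q' = ΔT/ΣR = (452 °C − 27 °C)/1.848 = 230 W/m

Q' = 230 W/m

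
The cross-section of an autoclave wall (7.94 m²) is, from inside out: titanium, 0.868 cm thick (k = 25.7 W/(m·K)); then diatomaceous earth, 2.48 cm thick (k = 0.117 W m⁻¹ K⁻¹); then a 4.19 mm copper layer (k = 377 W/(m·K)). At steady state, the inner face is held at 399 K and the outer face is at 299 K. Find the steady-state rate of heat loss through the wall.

Q = 3740 W

Resistance network (inner→outer):
  R_titanium = L/(kA) = 0.00868/(25.7·7.94) = 4.254×10^-5 K/W
  R_diatomaceous earth = L/(kA) = 0.0248/(0.117·7.94) = 0.02670 K/W
  R_copper = L/(kA) = 0.00419/(377·7.94) = 1.400×10^-6 K/W
ΣR = 4.254×10^-5 + 0.02670 + 1.400×10^-6 = 0.02674 K/W
Q = ΔT/ΣR = (399 K − 299 K)/0.02674 = 3740 W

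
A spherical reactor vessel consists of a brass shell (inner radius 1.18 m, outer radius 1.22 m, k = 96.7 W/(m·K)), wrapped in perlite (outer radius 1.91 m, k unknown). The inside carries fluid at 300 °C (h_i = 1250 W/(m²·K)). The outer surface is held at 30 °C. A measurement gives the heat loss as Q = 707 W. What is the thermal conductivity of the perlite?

k = 0.0617 W/m·K

ΣR = ΔT/Q = |300 − 30|/707 = 0.3819 K/W
Known resistances:
  R_conv,in = 1/(4πr²h) = 1/(4π·1.18²·1250) = 4.572×10^-5 K/W
  R_brass = (1/1.18 − 1/1.22)/(4πk) = 0.02779/(4π·96.7) = 2.287×10^-5 K/W
R_perlite = ΣR − ΣR_known = 0.3819 − 6.859×10^-5 = 0.3818 K/W
(1/r₁−1/r₂)/(4πk) = 0.3818 ⇒ k = 0.2961/(4π·0.3818) = 0.0617 W/m·K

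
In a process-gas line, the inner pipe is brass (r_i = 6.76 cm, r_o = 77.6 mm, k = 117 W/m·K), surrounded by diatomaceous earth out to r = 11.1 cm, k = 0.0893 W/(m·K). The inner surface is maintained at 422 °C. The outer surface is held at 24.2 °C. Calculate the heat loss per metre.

Resistance network (inner→outer):
  R'_brass = ln(0.0776/0.0676)/(2πk) = 0.1380/(2π·117) = 1.877×10^-4 m·K/W
  R'_diatomaceous earth = ln(0.111/0.0776)/(2πk) = 0.3580/(2π·0.0893) = 0.6380 m·K/W
ΣR = 1.877×10^-4 + 0.6380 = 0.6382 m·K/W
Q' = ΔT/ΣR = (422 °C − 24.2 °C)/0.6382 = 623 W/m

Q' = 623 W/m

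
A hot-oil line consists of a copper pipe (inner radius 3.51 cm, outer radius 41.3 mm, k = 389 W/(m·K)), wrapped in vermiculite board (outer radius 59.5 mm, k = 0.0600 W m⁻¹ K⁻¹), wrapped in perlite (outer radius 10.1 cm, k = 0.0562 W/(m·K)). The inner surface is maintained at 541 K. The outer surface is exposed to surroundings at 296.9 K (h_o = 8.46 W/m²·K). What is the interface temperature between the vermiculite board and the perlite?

T = 452 K

Treat each layer as a resistance in series:
  R'_copper = ln(0.0413/0.0351)/(2πk) = 0.1627/(2π·389) = 6.655×10^-5 m·K/W
  R'_vermiculite board = ln(0.0595/0.0413)/(2πk) = 0.3651/(2π·0.0600) = 0.9685 m·K/W
  R'_perlite = ln(0.101/0.0595)/(2πk) = 0.5291/(2π·0.0562) = 1.499 m·K/W
  R'_conv,out = 1/(2πr h) = 1/(2π·0.101·8.46) = 0.1863 m·K/W
ΣR = 6.655×10^-5 + 0.9685 + 1.499 + 0.1863 = 2.654 m·K/W
Q' = ΔT/ΣR = (541 K − 296.9 K)/2.654 = 91.97 W/m
From the inner boundary to the vermiculite board/perlite interface, ΣR_partial = 0.9686 m·K/W.
T_interface = T_in − Q'·ΣR_partial = 541 K − (91.97)(0.9686) = 452 K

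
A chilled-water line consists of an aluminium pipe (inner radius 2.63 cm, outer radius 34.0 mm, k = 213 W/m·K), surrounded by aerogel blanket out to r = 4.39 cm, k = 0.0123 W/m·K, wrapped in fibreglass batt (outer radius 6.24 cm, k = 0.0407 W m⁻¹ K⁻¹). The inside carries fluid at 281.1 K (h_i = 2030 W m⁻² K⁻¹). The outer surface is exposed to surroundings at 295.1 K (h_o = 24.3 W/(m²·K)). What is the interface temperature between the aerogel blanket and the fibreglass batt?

Treat each layer as a resistance in series:
  R'_conv,in = 1/(2πr h) = 1/(2π·0.0263·2030) = 0.002981 m·K/W
  R'_aluminium = ln(0.0340/0.0263)/(2πk) = 0.2568/(2π·213) = 1.919×10^-4 m·K/W
  R'_aerogel blanket = ln(0.0439/0.0340)/(2πk) = 0.2556/(2π·0.0123) = 3.307 m·K/W
  R'_fibreglass batt = ln(0.0624/0.0439)/(2πk) = 0.3517/(2π·0.0407) = 1.375 m·K/W
  R'_conv,out = 1/(2πr h) = 1/(2π·0.0624·24.3) = 0.1050 m·K/W
ΣR = 0.002981 + 1.919×10^-4 + 3.307 + 1.375 + 0.1050 = 4.790 m·K/W
Q' = ΔT/ΣR = (281.1 K − 295.1 K)/4.790 = -2.923 W/m
From the inner boundary to the aerogel blanket/fibreglass batt interface, ΣR_partial = 3.310 m·K/W.
T_interface = T_in − Q'·ΣR_partial = 281.1 K − (-2.923)(3.310) = 290.8 K

T = 290.8 K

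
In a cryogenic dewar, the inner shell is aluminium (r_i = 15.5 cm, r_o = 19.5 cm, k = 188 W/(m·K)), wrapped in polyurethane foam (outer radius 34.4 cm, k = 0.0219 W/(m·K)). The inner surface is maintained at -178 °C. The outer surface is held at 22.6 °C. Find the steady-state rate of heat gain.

Q = 24.9 W

Treat each layer as a resistance in series:
  R_aluminium = (1/0.155 − 1/0.195)/(4πk) = 1.323/(4π·188) = 5.602×10^-4 K/W
  R_polyurethane foam = (1/0.195 − 1/0.344)/(4πk) = 2.221/(4π·0.0219) = 8.071 K/W
ΣR = 5.602×10^-4 + 8.071 = 8.072 K/W
Q = ΔT/ΣR = (-178 °C − 22.6 °C)/8.072 = -24.9 W
(Negative Q ⇒ heat flows inward; heat gain = 24.9 W.)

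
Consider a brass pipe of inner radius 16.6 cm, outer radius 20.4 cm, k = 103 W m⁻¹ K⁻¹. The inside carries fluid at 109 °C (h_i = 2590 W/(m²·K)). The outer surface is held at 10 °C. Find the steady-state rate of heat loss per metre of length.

Resistance network (inner→outer):
  R'_conv,in = 1/(2πr h) = 1/(2π·0.166·2590) = 3.702×10^-4 m·K/W
  R'_brass = ln(0.204/0.166)/(2πk) = 0.2061/(2π·103) = 3.185×10^-4 m·K/W
ΣR = 3.702×10^-4 + 3.185×10^-4 = 6.887×10^-4 m·K/W
Q' = ΔT/ΣR = (109 °C − 10 °C)/6.887×10^-4 = 1.44×10^5 W/m

Q' = 144 kW/m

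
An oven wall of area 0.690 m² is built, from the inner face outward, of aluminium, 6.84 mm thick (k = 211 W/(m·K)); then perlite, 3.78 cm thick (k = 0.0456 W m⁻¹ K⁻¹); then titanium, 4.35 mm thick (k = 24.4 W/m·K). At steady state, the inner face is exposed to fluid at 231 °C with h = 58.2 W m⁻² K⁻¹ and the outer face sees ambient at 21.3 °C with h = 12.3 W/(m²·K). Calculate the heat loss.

Resistance network (inner→outer):
  R_conv,in = 1/(hA) = 1/(58.2·0.690) = 0.02490 K/W
  R_aluminium = L/(kA) = 0.00684/(211·0.690) = 4.698×10^-5 K/W
  R_perlite = L/(kA) = 0.0378/(0.0456·0.690) = 1.201 K/W
  R_titanium = L/(kA) = 0.00435/(24.4·0.690) = 2.584×10^-4 K/W
  R_conv,out = 1/(hA) = 1/(12.3·0.690) = 0.1178 K/W
ΣR = 0.02490 + 4.698×10^-5 + 1.201 + 2.584×10^-4 + 0.1178 = 1.344 K/W
Q = ΔT/ΣR = (231 °C − 21.3 °C)/1.344 = 156 W

Q = 156 W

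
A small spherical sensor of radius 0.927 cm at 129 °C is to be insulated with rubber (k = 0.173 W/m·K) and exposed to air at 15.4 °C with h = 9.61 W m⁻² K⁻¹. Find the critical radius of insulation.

For a sphere, r_cr = 2k_ins/h = 2·0.173/9.61 = 0.0360 m = 3.60 cm

r_cr = 3.60 cm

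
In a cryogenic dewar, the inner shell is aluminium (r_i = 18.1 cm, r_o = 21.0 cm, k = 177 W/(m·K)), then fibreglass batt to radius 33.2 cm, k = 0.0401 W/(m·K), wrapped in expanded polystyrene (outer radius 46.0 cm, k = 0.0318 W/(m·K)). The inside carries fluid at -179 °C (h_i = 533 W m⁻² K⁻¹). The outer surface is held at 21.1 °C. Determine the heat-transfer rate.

Treat each layer as a resistance in series:
  R_conv,in = 1/(4πr²h) = 1/(4π·0.181²·533) = 0.004557 K/W
  R_aluminium = (1/0.181 − 1/0.210)/(4πk) = 0.7630/(4π·177) = 3.430×10^-4 K/W
  R_fibreglass batt = (1/0.210 − 1/0.332)/(4πk) = 1.750/(4π·0.0401) = 3.473 K/W
  R_expanded polystyrene = (1/0.332 − 1/0.460)/(4πk) = 0.8381/(4π·0.0318) = 2.097 K/W
ΣR = 0.004557 + 3.430×10^-4 + 3.473 + 2.097 = 5.575 K/W
Q = ΔT/ΣR = (-179 °C − 21.1 °C)/5.575 = -35.9 W
(Negative Q ⇒ heat flows inward; heat gain = 35.9 W.)

Q = 35.9 W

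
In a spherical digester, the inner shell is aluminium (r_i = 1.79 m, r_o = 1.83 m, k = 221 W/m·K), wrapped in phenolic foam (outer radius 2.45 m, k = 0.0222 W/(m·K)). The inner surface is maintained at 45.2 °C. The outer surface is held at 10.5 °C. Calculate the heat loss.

Resistance network (inner→outer):
  R_aluminium = (1/1.79 − 1/1.83)/(4πk) = 0.01221/(4π·221) = 4.397×10^-6 K/W
  R_phenolic foam = (1/1.83 − 1/2.45)/(4πk) = 0.1383/(4π·0.0222) = 0.4957 K/W
ΣR = 4.397×10^-6 + 0.4957 = 0.4957 K/W
Q = ΔT/ΣR = (45.2 °C − 10.5 °C)/0.4957 = 70.0 W

Q = 70.0 W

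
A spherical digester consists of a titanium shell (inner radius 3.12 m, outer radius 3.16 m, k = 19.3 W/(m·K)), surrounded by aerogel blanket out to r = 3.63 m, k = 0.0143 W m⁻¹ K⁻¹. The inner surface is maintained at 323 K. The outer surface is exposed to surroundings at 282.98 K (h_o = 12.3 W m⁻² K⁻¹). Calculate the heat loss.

Series thermal resistances, inner to outer:
  R_titanium = (1/3.12 − 1/3.16)/(4πk) = 0.004057/(4π·19.3) = 1.673×10^-5 K/W
  R_aerogel blanket = (1/3.16 − 1/3.63)/(4πk) = 0.04097/(4π·0.0143) = 0.2280 K/W
  R_conv,out = 1/(4πr²h) = 1/(4π·3.63²·12.3) = 4.910×10^-4 K/W
ΣR = 1.673×10^-5 + 0.2280 + 4.910×10^-4 = 0.2285 K/W
Q = ΔT/ΣR = (323 K − 282.98 K)/0.2285 = 175 W

Q = 175 W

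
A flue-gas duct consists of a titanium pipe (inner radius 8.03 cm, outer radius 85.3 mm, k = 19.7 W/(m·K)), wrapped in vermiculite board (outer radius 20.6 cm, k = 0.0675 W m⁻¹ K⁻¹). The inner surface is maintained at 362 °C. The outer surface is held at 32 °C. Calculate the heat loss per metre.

Q' = 159 W/m

Series thermal resistances, inner to outer:
  R'_titanium = ln(0.0853/0.0803)/(2πk) = 0.06040/(2π·19.7) = 4.880×10^-4 m·K/W
  R'_vermiculite board = ln(0.206/0.0853)/(2πk) = 0.8817/(2π·0.0675) = 2.079 m·K/W
ΣR = 4.880×10^-4 + 2.079 = 2.079 m·K/W
Q' = ΔT/ΣR = (362 °C − 32 °C)/2.079 = 159 W/m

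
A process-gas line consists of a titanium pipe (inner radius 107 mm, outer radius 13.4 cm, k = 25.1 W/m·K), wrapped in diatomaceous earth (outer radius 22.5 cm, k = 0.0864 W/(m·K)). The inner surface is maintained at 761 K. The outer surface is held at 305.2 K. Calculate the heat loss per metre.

Q' = 477 W/m

Resistance network (inner→outer):
  R'_titanium = ln(0.134/0.107)/(2πk) = 0.2250/(2π·25.1) = 0.001427 m·K/W
  R'_diatomaceous earth = ln(0.225/0.134)/(2πk) = 0.5183/(2π·0.0864) = 0.9547 m·K/W
ΣR = 0.001427 + 0.9547 = 0.9561 m·K/W
Q' = ΔT/ΣR = (761 K − 305.2 K)/0.9561 = 477 W/m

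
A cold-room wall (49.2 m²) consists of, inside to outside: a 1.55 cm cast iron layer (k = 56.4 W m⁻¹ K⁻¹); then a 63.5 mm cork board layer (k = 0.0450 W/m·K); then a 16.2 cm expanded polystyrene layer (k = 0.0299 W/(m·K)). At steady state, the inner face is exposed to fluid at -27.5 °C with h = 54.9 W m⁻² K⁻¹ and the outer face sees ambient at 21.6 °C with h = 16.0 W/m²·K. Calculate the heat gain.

Q = 350 W

Series thermal resistances, inner to outer:
  R_conv,in = 1/(hA) = 1/(54.9·49.2) = 3.702×10^-4 K/W
  R_cast iron = L/(kA) = 0.0155/(56.4·49.2) = 5.586×10^-6 K/W
  R_cork board = L/(kA) = 0.0635/(0.0450·49.2) = 0.02868 K/W
  R_expanded polystyrene = L/(kA) = 0.162/(0.0299·49.2) = 0.1101 K/W
  R_conv,out = 1/(hA) = 1/(16.0·49.2) = 0.001270 K/W
ΣR = 3.702×10^-4 + 5.586×10^-6 + 0.02868 + 0.1101 + 0.001270 = 0.1404 K/W
Q = ΔT/ΣR = (-27.5 °C − 21.6 °C)/0.1404 = -350 W
(Negative Q ⇒ heat flows inward; heat gain = 350 W.)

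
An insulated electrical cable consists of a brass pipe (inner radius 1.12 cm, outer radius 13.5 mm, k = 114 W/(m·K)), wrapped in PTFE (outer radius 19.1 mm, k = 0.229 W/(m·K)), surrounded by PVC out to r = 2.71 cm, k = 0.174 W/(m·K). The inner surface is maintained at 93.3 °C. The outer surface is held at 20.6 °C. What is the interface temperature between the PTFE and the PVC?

Series thermal resistances, inner to outer:
  R'_brass = ln(0.0135/0.0112)/(2πk) = 0.1868/(2π·114) = 2.608×10^-4 m·K/W
  R'_PTFE = ln(0.0191/0.0135)/(2πk) = 0.3470/(2π·0.229) = 0.2412 m·K/W
  R'_PVC = ln(0.0271/0.0191)/(2πk) = 0.3498/(2π·0.174) = 0.3200 m·K/W
ΣR = 2.608×10^-4 + 0.2412 + 0.3200 = 0.5615 m·K/W
Q' = ΔT/ΣR = (93.3 °C − 20.6 °C)/0.5615 = 129.5 W/m
From the inner boundary to the PTFE/PVC interface, ΣR_partial = 0.2415 m·K/W.
T_interface = T_in − Q'·ΣR_partial = 93.3 °C − (129.5)(0.2415) = 62.0 °C

T = 62.0 °C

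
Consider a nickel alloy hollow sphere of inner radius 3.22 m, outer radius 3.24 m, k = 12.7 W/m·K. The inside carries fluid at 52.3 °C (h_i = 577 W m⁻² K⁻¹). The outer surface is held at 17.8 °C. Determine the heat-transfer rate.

Q = 1.36×10^6 W

Treat each layer as a resistance in series:
  R_conv,in = 1/(4πr²h) = 1/(4π·3.22²·577) = 1.330×10^-5 K/W
  R_nickel alloy = (1/3.22 − 1/3.24)/(4πk) = 0.001917/(4π·12.7) = 1.201×10^-5 K/W
ΣR = 1.330×10^-5 + 1.201×10^-5 = 2.531×10^-5 K/W
Q = ΔT/ΣR = (52.3 °C − 17.8 °C)/2.531×10^-5 = 1.36×10^6 W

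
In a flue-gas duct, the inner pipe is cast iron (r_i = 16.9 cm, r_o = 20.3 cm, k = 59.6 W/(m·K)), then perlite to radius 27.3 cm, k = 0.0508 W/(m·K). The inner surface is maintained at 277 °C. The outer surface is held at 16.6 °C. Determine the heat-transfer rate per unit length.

Q' = 280 W/m

Treat each layer as a resistance in series:
  R'_cast iron = ln(0.203/0.169)/(2πk) = 0.1833/(2π·59.6) = 4.895×10^-4 m·K/W
  R'_perlite = ln(0.273/0.203)/(2πk) = 0.2963/(2π·0.0508) = 0.9282 m·K/W
ΣR = 4.895×10^-4 + 0.9282 = 0.9287 m·K/W
Q' = ΔT/ΣR = (277 °C − 16.6 °C)/0.9287 = 280 W/m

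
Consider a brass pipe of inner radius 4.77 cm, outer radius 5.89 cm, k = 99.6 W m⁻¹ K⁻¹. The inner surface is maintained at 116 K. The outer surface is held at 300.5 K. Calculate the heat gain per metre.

Q' = 2πk·ΔT/ln(r₂/r₁) = 2π × 99.6 × 184.5 / ln(0.0589/0.0477) = 5.47×10^5 W/m

Q' = 547 kW/m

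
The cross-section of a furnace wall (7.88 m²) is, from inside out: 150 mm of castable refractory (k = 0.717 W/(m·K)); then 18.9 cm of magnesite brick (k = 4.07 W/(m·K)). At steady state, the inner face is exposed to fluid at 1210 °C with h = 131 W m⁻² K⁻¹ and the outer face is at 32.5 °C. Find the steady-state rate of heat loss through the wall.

Resistance network (inner→outer):
  R_conv,in = 1/(hA) = 1/(131·7.88) = 9.687×10^-4 K/W
  R_castable refractory = L/(kA) = 0.150/(0.717·7.88) = 0.02655 K/W
  R_magnesite brick = L/(kA) = 0.189/(4.07·7.88) = 0.005893 K/W
ΣR = 9.687×10^-4 + 0.02655 + 0.005893 = 0.03341 K/W
Q = ΔT/ΣR = (1210 °C − 32.5 °C)/0.03341 = 35200 W

Q = 35.2 kW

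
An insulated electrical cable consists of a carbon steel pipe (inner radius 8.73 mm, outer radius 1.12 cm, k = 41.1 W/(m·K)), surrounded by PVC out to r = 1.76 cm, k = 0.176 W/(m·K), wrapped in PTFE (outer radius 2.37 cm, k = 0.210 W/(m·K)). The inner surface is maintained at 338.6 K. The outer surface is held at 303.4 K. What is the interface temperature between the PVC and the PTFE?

Resistance network (inner→outer):
  R'_carbon steel = ln(0.0112/0.00873)/(2πk) = 0.2491/(2π·41.1) = 9.648×10^-4 m·K/W
  R'_PVC = ln(0.0176/0.0112)/(2πk) = 0.4520/(2π·0.176) = 0.4087 m·K/W
  R'_PTFE = ln(0.0237/0.0176)/(2πk) = 0.2976/(2π·0.210) = 0.2255 m·K/W
ΣR = 9.648×10^-4 + 0.4087 + 0.2255 = 0.6352 m·K/W
Q' = ΔT/ΣR = (338.6 K − 303.4 K)/0.6352 = 55.42 W/m
From the inner boundary to the PVC/PTFE interface, ΣR_partial = 0.4097 m·K/W.
T_interface = T_in − Q'·ΣR_partial = 338.6 K − (55.42)(0.4097) = 315.9 K

T = 315.9 K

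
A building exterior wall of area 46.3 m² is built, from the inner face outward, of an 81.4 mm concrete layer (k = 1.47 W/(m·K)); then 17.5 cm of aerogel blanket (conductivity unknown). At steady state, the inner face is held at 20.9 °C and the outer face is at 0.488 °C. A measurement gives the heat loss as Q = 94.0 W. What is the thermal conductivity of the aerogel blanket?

k = 0.0175 W/m·K

ΣR = ΔT/Q = |20.9 − 0.488|/94.0 = 0.2171 K/W
Known resistances:
  R_concrete = L/(kA) = 0.0814/(1.47·46.3) = 0.001196 K/W
R_aerogel blanket = ΣR − ΣR_known = 0.2171 − 0.001196 = 0.2159 K/W
L/(kA) = 0.2159 ⇒ k = 0.175/(0.2159·46.3) = 0.0175 W/m·K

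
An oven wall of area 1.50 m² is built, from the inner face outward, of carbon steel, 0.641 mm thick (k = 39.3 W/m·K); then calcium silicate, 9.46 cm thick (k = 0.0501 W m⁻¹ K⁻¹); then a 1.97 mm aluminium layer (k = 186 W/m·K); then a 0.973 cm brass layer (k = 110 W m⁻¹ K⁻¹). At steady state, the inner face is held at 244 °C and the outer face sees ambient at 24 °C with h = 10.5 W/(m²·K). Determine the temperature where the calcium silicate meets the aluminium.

Resistance network (inner→outer):
  R_carbon steel = L/(kA) = 6.41×10^-4/(39.3·1.50) = 1.087×10^-5 K/W
  R_calcium silicate = L/(kA) = 0.0946/(0.0501·1.50) = 1.259 K/W
  R_aluminium = L/(kA) = 0.00197/(186·1.50) = 7.061×10^-6 K/W
  R_brass = L/(kA) = 0.00973/(110·1.50) = 5.897×10^-5 K/W
  R_conv,out = 1/(hA) = 1/(10.5·1.50) = 0.06349 K/W
ΣR = 1.087×10^-5 + 1.259 + 7.061×10^-6 + 5.897×10^-5 + 0.06349 = 1.323 K/W
Q = ΔT/ΣR = (244 °C − 24 °C)/1.323 = 166.3 W
From the inner boundary to the calcium silicate/aluminium interface, ΣR_partial = 1.259 K/W.
T_interface = T_in − Q·ΣR_partial = 244 °C − (166.3)(1.259) = 34.6 °C

T = 34.6 °C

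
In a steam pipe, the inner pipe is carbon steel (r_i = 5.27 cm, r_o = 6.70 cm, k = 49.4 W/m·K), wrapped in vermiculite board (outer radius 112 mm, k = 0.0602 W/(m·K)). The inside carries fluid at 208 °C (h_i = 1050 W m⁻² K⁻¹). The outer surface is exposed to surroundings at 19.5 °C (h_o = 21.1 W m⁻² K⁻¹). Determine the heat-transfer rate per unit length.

Q' = 132 W/m

Treat each layer as a resistance in series:
  R'_conv,in = 1/(2πr h) = 1/(2π·0.0527·1050) = 0.002876 m·K/W
  R'_carbon steel = ln(0.0670/0.0527)/(2πk) = 0.2401/(2π·49.4) = 7.735×10^-4 m·K/W
  R'_vermiculite board = ln(0.112/0.0670)/(2πk) = 0.5138/(2π·0.0602) = 1.358 m·K/W
  R'_conv,out = 1/(2πr h) = 1/(2π·0.112·21.1) = 0.06735 m·K/W
ΣR = 0.002876 + 7.735×10^-4 + 1.358 + 0.06735 = 1.429 m·K/W
Q' = ΔT/ΣR = (208 °C − 19.5 °C)/1.429 = 132 W/m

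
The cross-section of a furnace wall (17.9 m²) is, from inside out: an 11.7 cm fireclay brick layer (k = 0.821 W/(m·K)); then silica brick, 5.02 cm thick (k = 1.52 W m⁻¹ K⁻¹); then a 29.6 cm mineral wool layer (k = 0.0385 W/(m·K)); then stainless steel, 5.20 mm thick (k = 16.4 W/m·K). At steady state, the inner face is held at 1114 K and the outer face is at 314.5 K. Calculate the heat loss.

Series thermal resistances, inner to outer:
  R_fireclay brick = L/(kA) = 0.117/(0.821·17.9) = 0.007961 K/W
  R_silica brick = L/(kA) = 0.0502/(1.52·17.9) = 0.001845 K/W
  R_mineral wool = L/(kA) = 0.296/(0.0385·17.9) = 0.4295 K/W
  R_stainless steel = L/(kA) = 0.00520/(16.4·17.9) = 1.771×10^-5 K/W
ΣR = 0.007961 + 0.001845 + 0.4295 + 1.771×10^-5 = 0.4393 K/W
Q = ΔT/ΣR = (1114 K − 314.5 K)/0.4393 = 1820 W

Q = 1820 W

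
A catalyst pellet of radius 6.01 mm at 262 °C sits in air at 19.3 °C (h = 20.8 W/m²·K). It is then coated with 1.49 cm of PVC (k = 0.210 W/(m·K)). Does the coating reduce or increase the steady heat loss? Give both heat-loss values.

increases: 2.29 → 4.52 W

Critical radius for a sphere: r_cr = 2k/h = 0.0202 m = 2.02 cm.
Outer radius after coating: r₂ = 0.00601 + 0.0149 = 0.02091 m.
r₁ < r_cr < r₂: heat loss rises to a maximum at r_cr then falls. Whether the coating helps depends on whether Q(r₂) has dropped back below Q(r₁).
Bare: R = 1/(4πr₁²h) = 105.9 K/W; Q = 242.7/105.9 = 2.29 W.
Coated: R = R_cond + R_conv = 53.68 K/W; Q = 242.7/53.68 = 4.52 W.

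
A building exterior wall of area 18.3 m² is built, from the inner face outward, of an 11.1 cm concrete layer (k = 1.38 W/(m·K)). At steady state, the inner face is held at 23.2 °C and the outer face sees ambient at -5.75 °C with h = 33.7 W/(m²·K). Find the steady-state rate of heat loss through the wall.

Series thermal resistances, inner to outer:
  R_concrete = L/(kA) = 0.111/(1.38·18.3) = 0.004395 K/W
  R_conv,out = 1/(hA) = 1/(33.7·18.3) = 0.001622 K/W
ΣR = 0.004395 + 0.001622 = 0.006017 K/W
Q = ΔT/ΣR = (23.2 °C − -5.75 °C)/0.006017 = 4810 W

Q = 4.81 kW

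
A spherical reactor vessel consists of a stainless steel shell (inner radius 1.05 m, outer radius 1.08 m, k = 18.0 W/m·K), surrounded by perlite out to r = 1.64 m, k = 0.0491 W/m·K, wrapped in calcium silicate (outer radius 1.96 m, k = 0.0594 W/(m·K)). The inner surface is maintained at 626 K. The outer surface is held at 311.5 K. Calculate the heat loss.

Series thermal resistances, inner to outer:
  R_stainless steel = (1/1.05 − 1/1.08)/(4πk) = 0.02646/(4π·18.0) = 1.170×10^-4 K/W
  R_perlite = (1/1.08 − 1/1.64)/(4πk) = 0.3162/(4π·0.0491) = 0.5124 K/W
  R_calcium silicate = (1/1.64 − 1/1.96)/(4πk) = 0.09955/(4π·0.0594) = 0.1334 K/W
ΣR = 1.170×10^-4 + 0.5124 + 0.1334 = 0.6459 K/W
Q = ΔT/ΣR = (626 K − 311.5 K)/0.6459 = 487 W

Q = 487 W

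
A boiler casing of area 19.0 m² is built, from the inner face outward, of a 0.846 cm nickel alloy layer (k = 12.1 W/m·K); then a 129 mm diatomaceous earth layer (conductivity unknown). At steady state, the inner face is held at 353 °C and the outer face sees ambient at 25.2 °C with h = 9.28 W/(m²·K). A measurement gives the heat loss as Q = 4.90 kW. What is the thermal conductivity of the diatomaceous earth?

ΣR = ΔT/Q = |353 − 25.2|/4900 = 0.06690 K/W
Known resistances:
  R_nickel alloy = L/(kA) = 0.00846/(12.1·19.0) = 3.680×10^-5 K/W
  R_conv,out = 1/(hA) = 1/(9.28·19.0) = 0.005672 K/W
R_diatomaceous earth = ΣR − ΣR_known = 0.06690 − 0.005709 = 0.06119 K/W
L/(kA) = 0.06119 ⇒ k = 0.129/(0.06119·19.0) = 0.111 W/m·K

k = 0.111 W/m·K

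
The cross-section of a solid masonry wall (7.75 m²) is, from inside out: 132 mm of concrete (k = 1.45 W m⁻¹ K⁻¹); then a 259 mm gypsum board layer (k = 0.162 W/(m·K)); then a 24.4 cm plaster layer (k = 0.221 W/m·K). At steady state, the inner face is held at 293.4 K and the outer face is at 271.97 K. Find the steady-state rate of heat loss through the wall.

Treat each layer as a resistance in series:
  R_concrete = L/(kA) = 0.132/(1.45·7.75) = 0.01175 K/W
  R_gypsum board = L/(kA) = 0.259/(0.162·7.75) = 0.2063 K/W
  R_plaster = L/(kA) = 0.244/(0.221·7.75) = 0.1425 K/W
ΣR = 0.01175 + 0.2063 + 0.1425 = 0.3605 K/W
Q = ΔT/ΣR = (293.4 K − 271.97 K)/0.3605 = 59.4 W

Q = 59.4 W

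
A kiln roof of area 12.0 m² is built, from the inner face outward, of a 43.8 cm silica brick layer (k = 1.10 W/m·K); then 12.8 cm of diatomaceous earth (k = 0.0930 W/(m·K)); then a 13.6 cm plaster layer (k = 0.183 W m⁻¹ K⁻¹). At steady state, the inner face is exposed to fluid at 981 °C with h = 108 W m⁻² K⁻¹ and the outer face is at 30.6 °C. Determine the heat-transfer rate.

Treat each layer as a resistance in series:
  R_conv,in = 1/(hA) = 1/(108·12.0) = 7.716×10^-4 K/W
  R_silica brick = L/(kA) = 0.438/(1.10·12.0) = 0.03318 K/W
  R_diatomaceous earth = L/(kA) = 0.128/(0.0930·12.0) = 0.1147 K/W
  R_plaster = L/(kA) = 0.136/(0.183·12.0) = 0.06193 K/W
ΣR = 7.716×10^-4 + 0.03318 + 0.1147 + 0.06193 = 0.2106 K/W
Q = ΔT/ΣR = (981 °C − 30.6 °C)/0.2106 = 4510 W

Q = 4.51 kW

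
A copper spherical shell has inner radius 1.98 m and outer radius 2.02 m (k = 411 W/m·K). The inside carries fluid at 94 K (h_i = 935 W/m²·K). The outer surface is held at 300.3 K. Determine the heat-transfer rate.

Q = 8720 kW

Treat each layer as a resistance in series:
  R_conv,in = 1/(4πr²h) = 1/(4π·1.98²·935) = 2.171×10^-5 K/W
  R_copper = (1/1.98 − 1/2.02)/(4πk) = 0.01000/(4π·411) = 1.936×10^-6 K/W
ΣR = 2.171×10^-5 + 1.936×10^-6 = 2.365×10^-5 K/W
Q = ΔT/ΣR = (94 K − 300.3 K)/2.365×10^-5 = -8.72×10^6 W
(Negative Q ⇒ heat flows inward; heat gain = 8.72×10^6 W.)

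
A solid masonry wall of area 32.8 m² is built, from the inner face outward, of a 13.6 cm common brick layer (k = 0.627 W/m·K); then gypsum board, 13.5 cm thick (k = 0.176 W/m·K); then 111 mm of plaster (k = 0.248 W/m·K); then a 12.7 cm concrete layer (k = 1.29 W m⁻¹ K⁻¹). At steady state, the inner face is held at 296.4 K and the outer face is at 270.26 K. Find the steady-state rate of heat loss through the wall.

Resistance network (inner→outer):
  R_common brick = L/(kA) = 0.136/(0.627·32.8) = 0.006613 K/W
  R_gypsum board = L/(kA) = 0.135/(0.176·32.8) = 0.02339 K/W
  R_plaster = L/(kA) = 0.111/(0.248·32.8) = 0.01365 K/W
  R_concrete = L/(kA) = 0.127/(1.29·32.8) = 0.003002 K/W
ΣR = 0.006613 + 0.02339 + 0.01365 + 0.003002 = 0.04666 K/W
Q = ΔT/ΣR = (296.4 K − 270.26 K)/0.04666 = 560 W

Q = 560 W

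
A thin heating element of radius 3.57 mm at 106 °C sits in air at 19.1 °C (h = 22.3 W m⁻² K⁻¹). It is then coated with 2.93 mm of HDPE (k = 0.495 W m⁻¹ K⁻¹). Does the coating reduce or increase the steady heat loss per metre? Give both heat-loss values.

increases: 43.5 → 67.3 W/m

Critical radius for a cylinder: r_cr = k/h = 0.0222 m = 2.22 cm.
Outer radius after coating: r₂ = 0.00357 + 0.00293 = 0.00650 m.
Since r₁ < r_cr and r₂ ≤ r_cr, the coating moves toward the maximum at r_cr — heat loss rises.
Bare: R = 1/(2πr₁h) = 1.999 m·K/W; Q = 86.9/1.999 = 43.5 W/m.
Coated: R = R_cond + R_conv = 1.291 m·K/W; Q = 86.9/1.291 = 67.3 W/m.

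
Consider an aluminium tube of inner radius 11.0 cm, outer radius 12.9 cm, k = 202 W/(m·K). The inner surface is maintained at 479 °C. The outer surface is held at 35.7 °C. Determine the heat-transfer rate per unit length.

Q' = 2πk·ΔT/ln(r₂/r₁) = 2π × 202 × 443.3 / ln(0.129/0.110) = 3.53×10^6 W/m

Q' = 3530 kW/m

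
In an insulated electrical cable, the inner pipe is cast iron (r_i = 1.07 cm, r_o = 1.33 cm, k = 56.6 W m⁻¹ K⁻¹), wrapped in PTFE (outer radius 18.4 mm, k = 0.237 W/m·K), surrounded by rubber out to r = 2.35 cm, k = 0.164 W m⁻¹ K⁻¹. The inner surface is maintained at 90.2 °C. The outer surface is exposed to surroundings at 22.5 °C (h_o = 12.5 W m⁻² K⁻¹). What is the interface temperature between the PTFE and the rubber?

Series thermal resistances, inner to outer:
  R'_cast iron = ln(0.0133/0.0107)/(2πk) = 0.2175/(2π·56.6) = 6.117×10^-4 m·K/W
  R'_PTFE = ln(0.0184/0.0133)/(2πk) = 0.3246/(2π·0.237) = 0.2180 m·K/W
  R'_rubber = ln(0.0235/0.0184)/(2πk) = 0.2446/(2π·0.164) = 0.2374 m·K/W
  R'_conv,out = 1/(2πr h) = 1/(2π·0.0235·12.5) = 0.5418 m·K/W
ΣR = 6.117×10^-4 + 0.2180 + 0.2374 + 0.5418 = 0.9978 m·K/W
Q' = ΔT/ΣR = (90.2 °C − 22.5 °C)/0.9978 = 67.85 W/m
From the inner boundary to the PTFE/rubber interface, ΣR_partial = 0.2186 m·K/W.
T_interface = T_in − Q'·ΣR_partial = 90.2 °C − (67.85)(0.2186) = 75.4 °C

T = 75.4 °C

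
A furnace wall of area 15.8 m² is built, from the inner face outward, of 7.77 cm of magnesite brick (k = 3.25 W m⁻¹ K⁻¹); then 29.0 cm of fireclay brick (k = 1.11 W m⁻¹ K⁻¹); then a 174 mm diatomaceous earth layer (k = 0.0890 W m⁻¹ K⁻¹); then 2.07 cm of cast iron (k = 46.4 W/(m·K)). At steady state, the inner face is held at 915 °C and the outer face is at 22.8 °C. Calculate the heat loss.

Resistance network (inner→outer):
  R_magnesite brick = L/(kA) = 0.0777/(3.25·15.8) = 0.001513 K/W
  R_fireclay brick = L/(kA) = 0.290/(1.11·15.8) = 0.01654 K/W
  R_diatomaceous earth = L/(kA) = 0.174/(0.0890·15.8) = 0.1237 K/W
  R_cast iron = L/(kA) = 0.0207/(46.4·15.8) = 2.824×10^-5 K/W
ΣR = 0.001513 + 0.01654 + 0.1237 + 2.824×10^-5 = 0.1418 K/W
Q = ΔT/ΣR = (915 °C − 22.8 °C)/0.1418 = 6290 W

Q = 6290 W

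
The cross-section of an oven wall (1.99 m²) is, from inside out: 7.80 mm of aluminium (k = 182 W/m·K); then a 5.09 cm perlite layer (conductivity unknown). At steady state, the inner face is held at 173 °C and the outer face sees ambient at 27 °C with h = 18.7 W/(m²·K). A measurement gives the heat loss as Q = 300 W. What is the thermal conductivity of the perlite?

k = 0.0556 W/m·K

ΣR = ΔT/Q = |173 − 27|/300 = 0.4867 K/W
Known resistances:
  R_aluminium = L/(kA) = 0.00780/(182·1.99) = 2.154×10^-5 K/W
  R_conv,out = 1/(hA) = 1/(18.7·1.99) = 0.02687 K/W
R_perlite = ΣR − ΣR_known = 0.4867 − 0.02689 = 0.4598 K/W
L/(kA) = 0.4598 ⇒ k = 0.0509/(0.4598·1.99) = 0.0556 W/m·K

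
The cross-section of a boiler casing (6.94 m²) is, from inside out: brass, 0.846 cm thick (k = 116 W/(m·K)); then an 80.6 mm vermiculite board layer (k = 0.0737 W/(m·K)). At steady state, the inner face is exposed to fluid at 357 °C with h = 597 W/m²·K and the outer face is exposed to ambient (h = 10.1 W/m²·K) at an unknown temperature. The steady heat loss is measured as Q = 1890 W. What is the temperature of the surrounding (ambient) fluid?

T_out = 31.7 °C

Sum the resistances:
  R_conv,in = 1/(hA) = 1/(597·6.94) = 2.414×10^-4 K/W
  R_brass = L/(kA) = 0.00846/(116·6.94) = 1.051×10^-5 K/W
  R_vermiculite board = L/(kA) = 0.0806/(0.0737·6.94) = 0.1576 K/W
  R_conv,out = 1/(hA) = 1/(10.1·6.94) = 0.01427 K/W
ΣR = 0.1721 K/W
ΔT = Q·ΣR = 1890 × 0.1721 = 325.3 K
Heat flows outward, so T_out = T_in − ΔT = 357 − 325.3 = 31.7 °C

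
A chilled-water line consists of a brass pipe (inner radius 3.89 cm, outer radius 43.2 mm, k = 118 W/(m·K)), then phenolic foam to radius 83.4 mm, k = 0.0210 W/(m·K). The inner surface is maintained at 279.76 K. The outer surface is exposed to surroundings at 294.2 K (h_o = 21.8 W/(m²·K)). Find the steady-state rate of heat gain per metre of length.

Treat each layer as a resistance in series:
  R'_brass = ln(0.0432/0.0389)/(2πk) = 0.1048/(2π·118) = 1.414×10^-4 m·K/W
  R'_phenolic foam = ln(0.0834/0.0432)/(2πk) = 0.6578/(2π·0.0210) = 4.985 m·K/W
  R'_conv,out = 1/(2πr h) = 1/(2π·0.0834·21.8) = 0.08754 m·K/W
ΣR = 1.414×10^-4 + 4.985 + 0.08754 = 5.073 m·K/W
Q' = ΔT/ΣR = (279.76 K − 294.2 K)/5.073 = -2.85 W/m
(Negative Q' ⇒ heat flows inward; heat gain = 2.85 W/m.)

Q' = 2.85 W/m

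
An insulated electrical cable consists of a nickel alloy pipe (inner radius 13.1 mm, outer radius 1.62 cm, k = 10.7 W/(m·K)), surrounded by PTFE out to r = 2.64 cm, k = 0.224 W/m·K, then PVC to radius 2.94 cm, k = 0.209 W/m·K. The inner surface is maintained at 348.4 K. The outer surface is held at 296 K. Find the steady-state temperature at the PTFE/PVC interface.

Treat each layer as a resistance in series:
  R'_nickel alloy = ln(0.0162/0.0131)/(2πk) = 0.2124/(2π·10.7) = 0.003159 m·K/W
  R'_PTFE = ln(0.0264/0.0162)/(2πk) = 0.4884/(2π·0.224) = 0.3470 m·K/W
  R'_PVC = ln(0.0294/0.0264)/(2πk) = 0.1076/(2π·0.209) = 0.08196 m·K/W
ΣR = 0.003159 + 0.3470 + 0.08196 = 0.4321 m·K/W
Q' = ΔT/ΣR = (348.4 K − 296 K)/0.4321 = 121.3 W/m
From the inner boundary to the PTFE/PVC interface, ΣR_partial = 0.3502 m·K/W.
T_interface = T_in − Q'·ΣR_partial = 348.4 K − (121.3)(0.3502) = 305.9 K

T = 305.9 K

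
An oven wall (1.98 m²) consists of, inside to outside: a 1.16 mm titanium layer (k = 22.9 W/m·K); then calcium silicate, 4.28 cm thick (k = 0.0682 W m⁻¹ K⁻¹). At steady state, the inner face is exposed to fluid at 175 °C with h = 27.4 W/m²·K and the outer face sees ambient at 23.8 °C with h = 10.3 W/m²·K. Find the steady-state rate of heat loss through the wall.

Treat each layer as a resistance in series:
  R_conv,in = 1/(hA) = 1/(27.4·1.98) = 0.01843 K/W
  R_titanium = L/(kA) = 0.00116/(22.9·1.98) = 2.558×10^-5 K/W
  R_calcium silicate = L/(kA) = 0.0428/(0.0682·1.98) = 0.3170 K/W
  R_conv,out = 1/(hA) = 1/(10.3·1.98) = 0.04903 K/W
ΣR = 0.01843 + 2.558×10^-5 + 0.3170 + 0.04903 = 0.3845 K/W
Q = ΔT/ΣR = (175 °C − 23.8 °C)/0.3845 = 393 W

Q = 393 W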